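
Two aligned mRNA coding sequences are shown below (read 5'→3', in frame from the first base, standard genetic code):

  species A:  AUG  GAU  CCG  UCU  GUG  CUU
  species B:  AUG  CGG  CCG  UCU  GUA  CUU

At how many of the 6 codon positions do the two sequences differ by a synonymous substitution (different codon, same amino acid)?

1

Codon 1: AUG Met / AUG Met — identical.
Codon 2: GAU Asp / CGG Arg — nonsynonymous.
Codon 3: CCG Pro / CCG Pro — identical.
Codon 4: UCU Ser / UCU Ser — identical.
Codon 5: GUG Val / GUA Val — synonymous.
Codon 6: CUU Leu / CUU Leu — identical.
Synonymous differences: 1.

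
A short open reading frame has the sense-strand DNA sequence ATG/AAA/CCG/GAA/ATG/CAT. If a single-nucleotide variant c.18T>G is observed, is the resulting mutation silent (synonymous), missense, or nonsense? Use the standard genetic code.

missense

Position 18 falls in codon 6: CAT → His.
After the substitution the codon is CAG → Gln.
His ≠ Gln, so this is a missense mutation.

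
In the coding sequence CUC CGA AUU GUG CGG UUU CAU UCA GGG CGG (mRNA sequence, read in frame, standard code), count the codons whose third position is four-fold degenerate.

Codon 1 CUC (Leu): third position 4-fold.
Codon 2 CGA (Arg): third position 4-fold.
Codon 3 AUU (Ile): third position 3-fold.
Codon 4 GUG (Val): third position 4-fold.
Codon 5 CGG (Arg): third position 4-fold.
Codon 6 UUU (Phe): third position 2-fold.
Codon 7 CAU (His): third position 2-fold.
Codon 8 UCA (Ser): third position 4-fold.
Codon 9 GGG (Gly): third position 4-fold.
Codon 10 CGG (Arg): third position 4-fold.
Four-fold degenerate third positions: 7.

7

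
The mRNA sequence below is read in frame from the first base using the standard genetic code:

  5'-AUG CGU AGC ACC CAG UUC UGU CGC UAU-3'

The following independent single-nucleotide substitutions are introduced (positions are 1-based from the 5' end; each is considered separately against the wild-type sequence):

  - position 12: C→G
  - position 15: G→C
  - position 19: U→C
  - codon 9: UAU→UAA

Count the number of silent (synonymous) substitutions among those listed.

1

Codon 4: ACC (Thr) → ACG (Thr) — synonymous.
Codon 5: CAG (Gln) → CAC (His) — missense.
Codon 7: UGU (Cys) → CGU (Arg) — missense.
Codon 9: UAU (Tyr) → UAA (Stop) — nonsense.
Synonymous: 1 of 4.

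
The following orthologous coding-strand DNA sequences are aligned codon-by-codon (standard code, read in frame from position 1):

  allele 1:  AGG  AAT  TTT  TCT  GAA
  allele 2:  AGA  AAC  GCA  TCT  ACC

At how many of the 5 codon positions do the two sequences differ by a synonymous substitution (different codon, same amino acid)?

2

Codon 1: AGG Arg / AGA Arg — synonymous.
Codon 2: AAT Asn / AAC Asn — synonymous.
Codon 3: TTT Phe / GCA Ala — nonsynonymous.
Codon 4: TCT Ser / TCT Ser — identical.
Codon 5: GAA Glu / ACC Thr — nonsynonymous.
Synonymous differences: 2.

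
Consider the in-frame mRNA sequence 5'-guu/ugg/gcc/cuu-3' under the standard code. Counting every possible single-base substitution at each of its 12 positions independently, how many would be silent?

9

Codon 1 (GUU, Val): 3 synonymous substitutions.
Codon 2 (UGG, Trp): 0 synonymous substitutions.
Codon 3 (GCC, Ala): 3 synonymous substitutions.
Codon 4 (CUU, Leu): 3 synonymous substitutions.
Total: 3 + 0 + 3 + 3 = 9.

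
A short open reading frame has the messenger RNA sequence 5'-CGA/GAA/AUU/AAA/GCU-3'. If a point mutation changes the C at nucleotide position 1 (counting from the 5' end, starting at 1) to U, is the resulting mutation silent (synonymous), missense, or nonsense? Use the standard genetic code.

Position 1 falls in codon 1: CGA → Arg.
After the substitution the codon is UGA → Stop.
The new codon is a stop codon, so this is a nonsense mutation.

nonsense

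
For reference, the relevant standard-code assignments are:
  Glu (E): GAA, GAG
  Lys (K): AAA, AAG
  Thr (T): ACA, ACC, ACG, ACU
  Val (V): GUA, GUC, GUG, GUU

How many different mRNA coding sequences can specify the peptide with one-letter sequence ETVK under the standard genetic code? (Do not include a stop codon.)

Glu: 2 codons.
Thr: 4 codons.
Val: 4 codons.
Lys: 2 codons.
2 × 4 × 4 × 2 = 64.

64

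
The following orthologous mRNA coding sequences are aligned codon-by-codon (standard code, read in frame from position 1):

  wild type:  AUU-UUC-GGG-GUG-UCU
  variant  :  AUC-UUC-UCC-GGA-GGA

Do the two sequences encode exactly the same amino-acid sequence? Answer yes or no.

no

Codon 1: AUU Ile / AUC Ile — synonymous.
Codon 2: UUC Phe / UUC Phe — identical.
Codon 3: GGG Gly / UCC Ser — nonsynonymous.
Codon 4: GUG Val / GGA Gly — nonsynonymous.
Codon 5: UCU Ser / GGA Gly — nonsynonymous.
Nonsynonymous differences: 3 → different protein.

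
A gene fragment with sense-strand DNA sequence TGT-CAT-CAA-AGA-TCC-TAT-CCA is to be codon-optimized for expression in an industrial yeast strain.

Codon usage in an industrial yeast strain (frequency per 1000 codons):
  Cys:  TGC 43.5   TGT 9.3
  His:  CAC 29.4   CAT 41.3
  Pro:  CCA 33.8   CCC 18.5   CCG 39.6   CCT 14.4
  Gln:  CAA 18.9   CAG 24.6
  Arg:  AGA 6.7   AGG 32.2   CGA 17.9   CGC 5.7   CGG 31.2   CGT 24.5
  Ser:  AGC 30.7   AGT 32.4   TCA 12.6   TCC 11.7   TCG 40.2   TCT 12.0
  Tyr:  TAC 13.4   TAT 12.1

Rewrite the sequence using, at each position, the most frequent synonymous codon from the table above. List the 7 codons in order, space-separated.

TGC CAT CAG AGG TCG TAC CCG

Codon 1 (Cys): best is TGC at 43.5.
Codon 2 (His): best is CAT at 41.3.
Codon 3 (Gln): best is CAG at 24.6.
Codon 4 (Arg): best is AGG at 32.2.
Codon 5 (Ser): best is TCG at 40.2.
Codon 6 (Tyr): best is TAC at 13.4.
Codon 7 (Pro): best is CCG at 39.6.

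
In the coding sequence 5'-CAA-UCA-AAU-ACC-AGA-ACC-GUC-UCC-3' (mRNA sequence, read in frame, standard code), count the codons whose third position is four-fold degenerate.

5

Codon 1 CAA (Gln): third position 2-fold.
Codon 2 UCA (Ser): third position 4-fold.
Codon 3 AAU (Asn): third position 2-fold.
Codon 4 ACC (Thr): third position 4-fold.
Codon 5 AGA (Arg): third position 2-fold.
Codon 6 ACC (Thr): third position 4-fold.
Codon 7 GUC (Val): third position 4-fold.
Codon 8 UCC (Ser): third position 4-fold.
Four-fold degenerate third positions: 5.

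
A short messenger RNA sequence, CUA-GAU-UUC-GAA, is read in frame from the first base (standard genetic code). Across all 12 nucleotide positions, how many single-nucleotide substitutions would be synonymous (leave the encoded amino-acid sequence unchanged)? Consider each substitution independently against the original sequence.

7

Codon 1 (CUA, Leu): 4 synonymous substitutions.
Codon 2 (GAU, Asp): 1 synonymous substitution.
Codon 3 (UUC, Phe): 1 synonymous substitution.
Codon 4 (GAA, Glu): 1 synonymous substitution.
Total: 4 + 1 + 1 + 1 = 7.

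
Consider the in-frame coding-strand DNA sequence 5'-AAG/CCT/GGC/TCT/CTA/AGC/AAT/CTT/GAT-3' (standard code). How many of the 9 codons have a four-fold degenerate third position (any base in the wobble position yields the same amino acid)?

5

Codon 1 AAG (Lys): third position 2-fold.
Codon 2 CCT (Pro): third position 4-fold.
Codon 3 GGC (Gly): third position 4-fold.
Codon 4 TCT (Ser): third position 4-fold.
Codon 5 CTA (Leu): third position 4-fold.
Codon 6 AGC (Ser): third position 2-fold.
Codon 7 AAT (Asn): third position 2-fold.
Codon 8 CTT (Leu): third position 4-fold.
Codon 9 GAT (Asp): third position 2-fold.
Four-fold degenerate third positions: 5.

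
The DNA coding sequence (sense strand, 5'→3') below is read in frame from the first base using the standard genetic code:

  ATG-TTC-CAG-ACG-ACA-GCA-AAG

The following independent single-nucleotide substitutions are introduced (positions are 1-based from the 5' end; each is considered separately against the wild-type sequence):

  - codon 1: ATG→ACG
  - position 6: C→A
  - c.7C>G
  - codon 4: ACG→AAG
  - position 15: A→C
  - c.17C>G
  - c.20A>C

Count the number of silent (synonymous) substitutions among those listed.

Codon 1: ATG (Met) → ACG (Thr) — missense.
Codon 2: TTC (Phe) → TTA (Leu) — missense.
Codon 3: CAG (Gln) → GAG (Glu) — missense.
Codon 4: ACG (Thr) → AAG (Lys) — missense.
Codon 5: ACA (Thr) → ACC (Thr) — synonymous.
Codon 6: GCA (Ala) → GGA (Gly) — missense.
Codon 7: AAG (Lys) → ACG (Thr) — missense.
Synonymous: 1 of 7.

1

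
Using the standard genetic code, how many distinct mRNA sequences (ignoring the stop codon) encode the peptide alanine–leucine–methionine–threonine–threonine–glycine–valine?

Ala: 4 codons.
Leu: 6 codons.
Met: 1 codon.
Thr: 4 codons.
Thr: 4 codons.
Gly: 4 codons.
Val: 4 codons.
4 × 6 × 1 × 4 × 4 × 4 × 4 = 6144.

6144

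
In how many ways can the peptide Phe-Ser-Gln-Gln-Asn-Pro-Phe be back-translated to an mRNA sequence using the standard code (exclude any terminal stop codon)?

768

Phe: 2 codons.
Ser: 6 codons.
Gln: 2 codons.
Gln: 2 codons.
Asn: 2 codons.
Pro: 4 codons.
Phe: 2 codons.
2 × 6 × 2 × 2 × 2 × 4 × 2 = 768.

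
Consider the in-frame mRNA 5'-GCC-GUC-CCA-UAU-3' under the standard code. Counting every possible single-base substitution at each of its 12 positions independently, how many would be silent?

10

Codon 1 (GCC, Ala): 3 synonymous substitutions.
Codon 2 (GUC, Val): 3 synonymous substitutions.
Codon 3 (CCA, Pro): 3 synonymous substitutions.
Codon 4 (UAU, Tyr): 1 synonymous substitution.
Total: 3 + 3 + 3 + 1 = 10.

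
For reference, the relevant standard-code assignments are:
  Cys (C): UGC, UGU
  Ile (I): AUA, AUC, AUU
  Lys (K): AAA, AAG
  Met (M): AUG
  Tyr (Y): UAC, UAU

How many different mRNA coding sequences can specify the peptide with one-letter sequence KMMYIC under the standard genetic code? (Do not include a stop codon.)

Lys: 2 codons.
Met: 1 codon.
Met: 1 codon.
Tyr: 2 codons.
Ile: 3 codons.
Cys: 2 codons.
2 × 1 × 1 × 2 × 3 × 2 = 24.

24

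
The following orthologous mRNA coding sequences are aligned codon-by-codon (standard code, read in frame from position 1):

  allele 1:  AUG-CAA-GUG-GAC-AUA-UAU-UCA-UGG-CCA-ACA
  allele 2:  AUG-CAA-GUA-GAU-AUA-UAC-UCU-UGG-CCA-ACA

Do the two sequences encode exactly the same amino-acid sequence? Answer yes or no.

yes

Codon 1: AUG Met / AUG Met — identical.
Codon 2: CAA Gln / CAA Gln — identical.
Codon 3: GUG Val / GUA Val — synonymous.
Codon 4: GAC Asp / GAU Asp — synonymous.
Codon 5: AUA Ile / AUA Ile — identical.
Codon 6: UAU Tyr / UAC Tyr — synonymous.
Codon 7: UCA Ser / UCU Ser — synonymous.
Codon 8: UGG Trp / UGG Trp — identical.
Codon 9: CCA Pro / CCA Pro — identical.
Codon 10: ACA Thr / ACA Thr — identical.
Nonsynonymous differences: 0 → same protein.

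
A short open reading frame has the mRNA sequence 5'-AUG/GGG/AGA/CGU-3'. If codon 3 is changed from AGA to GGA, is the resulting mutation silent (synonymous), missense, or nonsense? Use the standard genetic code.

missense

Position 7 falls in codon 3: AGA → Arg.
After the substitution the codon is GGA → Gly.
Arg ≠ Gly, so this is a missense mutation.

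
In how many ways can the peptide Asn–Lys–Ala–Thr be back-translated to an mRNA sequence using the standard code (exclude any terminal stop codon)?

Asn: 2 codons.
Lys: 2 codons.
Ala: 4 codons.
Thr: 4 codons.
2 × 2 × 4 × 4 = 64.

64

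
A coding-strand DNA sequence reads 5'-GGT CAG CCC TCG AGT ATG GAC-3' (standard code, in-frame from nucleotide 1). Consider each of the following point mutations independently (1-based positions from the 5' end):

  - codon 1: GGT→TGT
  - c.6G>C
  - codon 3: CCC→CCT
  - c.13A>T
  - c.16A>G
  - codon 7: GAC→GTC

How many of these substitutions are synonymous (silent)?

1

Codon 1: GGT (Gly) → TGT (Cys) — missense.
Codon 2: CAG (Gln) → CAC (His) — missense.
Codon 3: CCC (Pro) → CCT (Pro) — synonymous.
Codon 5: AGT (Ser) → TGT (Cys) — missense.
Codon 6: ATG (Met) → GTG (Val) — missense.
Codon 7: GAC (Asp) → GTC (Val) — missense.
Synonymous: 1 of 6.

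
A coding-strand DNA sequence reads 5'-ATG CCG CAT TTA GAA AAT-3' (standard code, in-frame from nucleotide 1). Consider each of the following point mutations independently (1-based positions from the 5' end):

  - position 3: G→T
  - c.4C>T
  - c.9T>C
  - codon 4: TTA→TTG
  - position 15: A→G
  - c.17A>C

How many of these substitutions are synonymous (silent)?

3

Codon 1: ATG (Met) → ATT (Ile) — missense.
Codon 2: CCG (Pro) → TCG (Ser) — missense.
Codon 3: CAT (His) → CAC (His) — synonymous.
Codon 4: TTA (Leu) → TTG (Leu) — synonymous.
Codon 5: GAA (Glu) → GAG (Glu) — synonymous.
Codon 6: AAT (Asn) → ACT (Thr) — missense.
Synonymous: 3 of 6.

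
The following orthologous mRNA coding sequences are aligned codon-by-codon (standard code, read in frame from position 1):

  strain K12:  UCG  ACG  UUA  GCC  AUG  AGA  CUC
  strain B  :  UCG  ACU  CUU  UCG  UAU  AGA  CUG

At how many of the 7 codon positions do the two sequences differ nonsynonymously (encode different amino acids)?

2

Codon 1: UCG Ser / UCG Ser — identical.
Codon 2: ACG Thr / ACU Thr — synonymous.
Codon 3: UUA Leu / CUU Leu — synonymous.
Codon 4: GCC Ala / UCG Ser — nonsynonymous.
Codon 5: AUG Met / UAU Tyr — nonsynonymous.
Codon 6: AGA Arg / AGA Arg — identical.
Codon 7: CUC Leu / CUG Leu — synonymous.
Nonsynonymous differences: 2.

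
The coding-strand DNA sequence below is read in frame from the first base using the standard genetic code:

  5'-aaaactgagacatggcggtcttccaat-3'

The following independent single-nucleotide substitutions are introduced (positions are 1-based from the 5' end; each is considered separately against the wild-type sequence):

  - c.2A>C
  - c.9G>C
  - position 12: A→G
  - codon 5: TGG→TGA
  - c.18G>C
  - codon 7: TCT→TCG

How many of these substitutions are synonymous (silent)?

Codon 1: AAA (Lys) → ACA (Thr) — missense.
Codon 3: GAG (Glu) → GAC (Asp) — missense.
Codon 4: ACA (Thr) → ACG (Thr) — synonymous.
Codon 5: TGG (Trp) → TGA (Stop) — nonsense.
Codon 6: CGG (Arg) → CGC (Arg) — synonymous.
Codon 7: TCT (Ser) → TCG (Ser) — synonymous.
Synonymous: 3 of 6.

3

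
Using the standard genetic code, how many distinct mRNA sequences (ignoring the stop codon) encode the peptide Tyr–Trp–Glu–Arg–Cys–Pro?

Tyr: 2 codons.
Trp: 1 codon.
Glu: 2 codons.
Arg: 6 codons.
Cys: 2 codons.
Pro: 4 codons.
2 × 1 × 2 × 6 × 2 × 4 = 192.

192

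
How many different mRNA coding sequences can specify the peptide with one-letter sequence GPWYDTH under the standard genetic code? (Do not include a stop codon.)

Gly: 4 codons.
Pro: 4 codons.
Trp: 1 codon.
Tyr: 2 codons.
Asp: 2 codons.
Thr: 4 codons.
His: 2 codons.
4 × 4 × 1 × 2 × 2 × 4 × 2 = 512.

512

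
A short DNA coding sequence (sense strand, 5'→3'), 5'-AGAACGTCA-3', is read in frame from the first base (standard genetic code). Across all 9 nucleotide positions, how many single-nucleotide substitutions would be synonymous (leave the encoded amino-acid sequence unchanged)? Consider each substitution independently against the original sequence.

8

Codon 1 (AGA, Arg): 2 synonymous substitutions.
Codon 2 (ACG, Thr): 3 synonymous substitutions.
Codon 3 (TCA, Ser): 3 synonymous substitutions.
Total: 2 + 3 + 3 = 8.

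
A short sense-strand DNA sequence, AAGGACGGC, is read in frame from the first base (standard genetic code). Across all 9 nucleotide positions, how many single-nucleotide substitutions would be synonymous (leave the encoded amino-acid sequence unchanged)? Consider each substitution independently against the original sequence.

5

Codon 1 (AAG, Lys): 1 synonymous substitution.
Codon 2 (GAC, Asp): 1 synonymous substitution.
Codon 3 (GGC, Gly): 3 synonymous substitutions.
Total: 1 + 1 + 3 = 5.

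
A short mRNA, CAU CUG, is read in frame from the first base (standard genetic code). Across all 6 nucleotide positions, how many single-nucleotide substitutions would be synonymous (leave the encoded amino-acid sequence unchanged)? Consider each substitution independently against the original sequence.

5

Codon 1 (CAU, His): 1 synonymous substitution.
Codon 2 (CUG, Leu): 4 synonymous substitutions.
Total: 1 + 4 = 5.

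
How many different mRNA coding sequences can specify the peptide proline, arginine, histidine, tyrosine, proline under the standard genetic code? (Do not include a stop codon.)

Pro: 4 codons.
Arg: 6 codons.
His: 2 codons.
Tyr: 2 codons.
Pro: 4 codons.
4 × 6 × 2 × 2 × 4 = 384.

384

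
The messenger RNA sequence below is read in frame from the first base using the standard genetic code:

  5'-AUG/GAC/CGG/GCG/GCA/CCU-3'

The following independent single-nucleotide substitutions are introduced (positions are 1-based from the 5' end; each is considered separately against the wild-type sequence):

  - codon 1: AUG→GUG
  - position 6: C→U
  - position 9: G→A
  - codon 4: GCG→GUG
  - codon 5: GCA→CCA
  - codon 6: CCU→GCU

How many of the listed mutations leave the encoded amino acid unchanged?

Codon 1: AUG (Met) → GUG (Val) — missense.
Codon 2: GAC (Asp) → GAU (Asp) — synonymous.
Codon 3: CGG (Arg) → CGA (Arg) — synonymous.
Codon 4: GCG (Ala) → GUG (Val) — missense.
Codon 5: GCA (Ala) → CCA (Pro) — missense.
Codon 6: CCU (Pro) → GCU (Ala) — missense.
Synonymous: 2 of 6.

2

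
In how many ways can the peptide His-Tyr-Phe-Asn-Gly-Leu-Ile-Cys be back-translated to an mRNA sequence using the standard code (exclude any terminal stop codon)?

His: 2 codons.
Tyr: 2 codons.
Phe: 2 codons.
Asn: 2 codons.
Gly: 4 codons.
Leu: 6 codons.
Ile: 3 codons.
Cys: 2 codons.
2 × 2 × 2 × 2 × 4 × 6 × 3 × 2 = 2304.

2304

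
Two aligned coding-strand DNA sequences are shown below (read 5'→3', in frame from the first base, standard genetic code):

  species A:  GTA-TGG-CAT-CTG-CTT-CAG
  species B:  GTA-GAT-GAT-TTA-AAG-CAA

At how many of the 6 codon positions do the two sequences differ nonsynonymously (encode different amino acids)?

Codon 1: GTA Val / GTA Val — identical.
Codon 2: TGG Trp / GAT Asp — nonsynonymous.
Codon 3: CAT His / GAT Asp — nonsynonymous.
Codon 4: CTG Leu / TTA Leu — synonymous.
Codon 5: CTT Leu / AAG Lys — nonsynonymous.
Codon 6: CAG Gln / CAA Gln — synonymous.
Nonsynonymous differences: 3.

3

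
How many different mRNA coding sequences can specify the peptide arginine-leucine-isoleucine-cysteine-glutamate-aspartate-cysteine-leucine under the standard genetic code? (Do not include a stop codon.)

Arg: 6 codons.
Leu: 6 codons.
Ile: 3 codons.
Cys: 2 codons.
Glu: 2 codons.
Asp: 2 codons.
Cys: 2 codons.
Leu: 6 codons.
6 × 6 × 3 × 2 × 2 × 2 × 2 × 6 = 10368.

10368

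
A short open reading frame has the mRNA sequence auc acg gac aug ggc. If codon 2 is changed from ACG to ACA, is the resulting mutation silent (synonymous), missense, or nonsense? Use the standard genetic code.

Position 6 falls in codon 2: ACG → Thr.
After the substitution the codon is ACA → Thr.
Both encode Thr, so the change is synonymous.

silent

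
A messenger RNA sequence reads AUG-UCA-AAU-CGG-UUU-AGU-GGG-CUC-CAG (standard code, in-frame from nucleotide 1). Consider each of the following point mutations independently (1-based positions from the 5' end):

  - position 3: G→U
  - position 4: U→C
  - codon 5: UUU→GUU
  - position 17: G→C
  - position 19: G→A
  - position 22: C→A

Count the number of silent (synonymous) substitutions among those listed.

0

Codon 1: AUG (Met) → AUU (Ile) — missense.
Codon 2: UCA (Ser) → CCA (Pro) — missense.
Codon 5: UUU (Phe) → GUU (Val) — missense.
Codon 6: AGU (Ser) → ACU (Thr) — missense.
Codon 7: GGG (Gly) → AGG (Arg) — missense.
Codon 8: CUC (Leu) → AUC (Ile) — missense.
Synonymous: 0 of 6.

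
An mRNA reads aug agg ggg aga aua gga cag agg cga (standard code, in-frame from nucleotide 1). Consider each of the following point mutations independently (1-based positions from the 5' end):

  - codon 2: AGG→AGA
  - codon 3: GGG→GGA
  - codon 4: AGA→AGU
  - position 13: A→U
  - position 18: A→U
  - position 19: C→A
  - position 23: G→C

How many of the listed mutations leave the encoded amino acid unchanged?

Codon 2: AGG (Arg) → AGA (Arg) — synonymous.
Codon 3: GGG (Gly) → GGA (Gly) — synonymous.
Codon 4: AGA (Arg) → AGU (Ser) — missense.
Codon 5: AUA (Ile) → UUA (Leu) — missense.
Codon 6: GGA (Gly) → GGU (Gly) — synonymous.
Codon 7: CAG (Gln) → AAG (Lys) — missense.
Codon 8: AGG (Arg) → ACG (Thr) — missense.
Synonymous: 3 of 7.

3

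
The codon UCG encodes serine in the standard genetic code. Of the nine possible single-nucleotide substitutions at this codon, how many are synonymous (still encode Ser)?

3

Position 1: none → 0 synonymous.
Position 2: none → 0 synonymous.
Position 3: UCU, UCC, UCA → 3 synonymous.
Total: 0 + 0 + 3 = 3.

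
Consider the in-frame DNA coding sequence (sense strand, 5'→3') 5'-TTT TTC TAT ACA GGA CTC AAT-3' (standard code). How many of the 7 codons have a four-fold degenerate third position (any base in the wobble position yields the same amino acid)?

3

Codon 1 TTT (Phe): third position 2-fold.
Codon 2 TTC (Phe): third position 2-fold.
Codon 3 TAT (Tyr): third position 2-fold.
Codon 4 ACA (Thr): third position 4-fold.
Codon 5 GGA (Gly): third position 4-fold.
Codon 6 CTC (Leu): third position 4-fold.
Codon 7 AAT (Asn): third position 2-fold.
Four-fold degenerate third positions: 3.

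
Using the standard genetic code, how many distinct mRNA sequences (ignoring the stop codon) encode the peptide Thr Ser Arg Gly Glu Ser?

6912

Thr: 4 codons.
Ser: 6 codons.
Arg: 6 codons.
Gly: 4 codons.
Glu: 2 codons.
Ser: 6 codons.
4 × 6 × 6 × 4 × 2 × 6 = 6912.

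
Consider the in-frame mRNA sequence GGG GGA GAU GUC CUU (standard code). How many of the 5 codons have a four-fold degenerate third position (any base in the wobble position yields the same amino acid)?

Codon 1 GGG (Gly): third position 4-fold.
Codon 2 GGA (Gly): third position 4-fold.
Codon 3 GAU (Asp): third position 2-fold.
Codon 4 GUC (Val): third position 4-fold.
Codon 5 CUU (Leu): third position 4-fold.
Four-fold degenerate third positions: 4.

4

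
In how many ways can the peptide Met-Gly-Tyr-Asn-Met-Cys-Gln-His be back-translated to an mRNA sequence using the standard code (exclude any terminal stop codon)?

128

Met: 1 codon.
Gly: 4 codons.
Tyr: 2 codons.
Asn: 2 codons.
Met: 1 codon.
Cys: 2 codons.
Gln: 2 codons.
His: 2 codons.
1 × 4 × 2 × 2 × 1 × 2 × 2 × 2 = 128.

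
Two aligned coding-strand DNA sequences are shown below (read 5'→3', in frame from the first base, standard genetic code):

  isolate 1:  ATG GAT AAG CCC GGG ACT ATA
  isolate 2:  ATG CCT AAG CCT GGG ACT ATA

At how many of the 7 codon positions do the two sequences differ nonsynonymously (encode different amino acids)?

Codon 1: ATG Met / ATG Met — identical.
Codon 2: GAT Asp / CCT Pro — nonsynonymous.
Codon 3: AAG Lys / AAG Lys — identical.
Codon 4: CCC Pro / CCT Pro — synonymous.
Codon 5: GGG Gly / GGG Gly — identical.
Codon 6: ACT Thr / ACT Thr — identical.
Codon 7: ATA Ile / ATA Ile — identical.
Nonsynonymous differences: 1.

1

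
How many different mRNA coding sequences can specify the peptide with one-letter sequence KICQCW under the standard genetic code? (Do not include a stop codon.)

Lys: 2 codons.
Ile: 3 codons.
Cys: 2 codons.
Gln: 2 codons.
Cys: 2 codons.
Trp: 1 codon.
2 × 3 × 2 × 2 × 2 × 1 = 48.

48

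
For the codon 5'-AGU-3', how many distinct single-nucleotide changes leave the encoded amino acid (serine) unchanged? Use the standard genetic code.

Position 1: none → 0 synonymous.
Position 2: none → 0 synonymous.
Position 3: AGC → 1 synonymous.
Total: 0 + 0 + 1 = 1.

1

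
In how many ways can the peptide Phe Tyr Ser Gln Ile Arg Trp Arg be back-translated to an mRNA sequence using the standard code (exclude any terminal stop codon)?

5184

Phe: 2 codons.
Tyr: 2 codons.
Ser: 6 codons.
Gln: 2 codons.
Ile: 3 codons.
Arg: 6 codons.
Trp: 1 codon.
Arg: 6 codons.
2 × 2 × 6 × 2 × 3 × 6 × 1 × 6 = 5184.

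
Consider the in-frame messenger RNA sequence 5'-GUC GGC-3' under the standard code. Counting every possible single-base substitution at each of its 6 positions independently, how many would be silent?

6

Codon 1 (GUC, Val): 3 synonymous substitutions.
Codon 2 (GGC, Gly): 3 synonymous substitutions.
Total: 3 + 3 = 6.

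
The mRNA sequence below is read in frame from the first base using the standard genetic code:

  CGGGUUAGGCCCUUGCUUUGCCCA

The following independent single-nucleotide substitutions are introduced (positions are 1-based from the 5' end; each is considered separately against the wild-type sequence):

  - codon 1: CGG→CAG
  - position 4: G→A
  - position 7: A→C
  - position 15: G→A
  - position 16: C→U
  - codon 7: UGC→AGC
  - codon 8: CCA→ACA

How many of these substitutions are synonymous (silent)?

Codon 1: CGG (Arg) → CAG (Gln) — missense.
Codon 2: GUU (Val) → AUU (Ile) — missense.
Codon 3: AGG (Arg) → CGG (Arg) — synonymous.
Codon 5: UUG (Leu) → UUA (Leu) — synonymous.
Codon 6: CUU (Leu) → UUU (Phe) — missense.
Codon 7: UGC (Cys) → AGC (Ser) — missense.
Codon 8: CCA (Pro) → ACA (Thr) — missense.
Synonymous: 2 of 7.

2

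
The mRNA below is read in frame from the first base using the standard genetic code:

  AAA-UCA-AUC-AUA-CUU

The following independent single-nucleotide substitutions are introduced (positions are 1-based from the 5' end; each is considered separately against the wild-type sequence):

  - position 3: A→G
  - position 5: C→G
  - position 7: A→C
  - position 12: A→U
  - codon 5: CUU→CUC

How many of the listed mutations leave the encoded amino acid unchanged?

3

Codon 1: AAA (Lys) → AAG (Lys) — synonymous.
Codon 2: UCA (Ser) → UGA (Stop) — nonsense.
Codon 3: AUC (Ile) → CUC (Leu) — missense.
Codon 4: AUA (Ile) → AUU (Ile) — synonymous.
Codon 5: CUU (Leu) → CUC (Leu) — synonymous.
Synonymous: 3 of 5.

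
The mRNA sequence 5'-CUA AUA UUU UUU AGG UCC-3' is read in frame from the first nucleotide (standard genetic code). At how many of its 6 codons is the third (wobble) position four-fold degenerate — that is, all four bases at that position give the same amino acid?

Codon 1 CUA (Leu): third position 4-fold.
Codon 2 AUA (Ile): third position 3-fold.
Codon 3 UUU (Phe): third position 2-fold.
Codon 4 UUU (Phe): third position 2-fold.
Codon 5 AGG (Arg): third position 2-fold.
Codon 6 UCC (Ser): third position 4-fold.
Four-fold degenerate third positions: 2.

2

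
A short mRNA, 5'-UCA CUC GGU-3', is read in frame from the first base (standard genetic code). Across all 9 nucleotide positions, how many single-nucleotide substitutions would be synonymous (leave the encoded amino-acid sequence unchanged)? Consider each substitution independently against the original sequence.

Codon 1 (UCA, Ser): 3 synonymous substitutions.
Codon 2 (CUC, Leu): 3 synonymous substitutions.
Codon 3 (GGU, Gly): 3 synonymous substitutions.
Total: 3 + 3 + 3 = 9.

9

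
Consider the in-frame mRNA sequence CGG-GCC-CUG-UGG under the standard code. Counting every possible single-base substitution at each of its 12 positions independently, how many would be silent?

Codon 1 (CGG, Arg): 4 synonymous substitutions.
Codon 2 (GCC, Ala): 3 synonymous substitutions.
Codon 3 (CUG, Leu): 4 synonymous substitutions.
Codon 4 (UGG, Trp): 0 synonymous substitutions.
Total: 4 + 3 + 4 + 0 = 11.

11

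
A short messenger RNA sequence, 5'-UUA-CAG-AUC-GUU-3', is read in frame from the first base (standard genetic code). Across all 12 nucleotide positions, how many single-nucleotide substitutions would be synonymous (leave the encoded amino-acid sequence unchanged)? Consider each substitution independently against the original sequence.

Codon 1 (UUA, Leu): 2 synonymous substitutions.
Codon 2 (CAG, Gln): 1 synonymous substitution.
Codon 3 (AUC, Ile): 2 synonymous substitutions.
Codon 4 (GUU, Val): 3 synonymous substitutions.
Total: 2 + 1 + 2 + 3 = 8.

8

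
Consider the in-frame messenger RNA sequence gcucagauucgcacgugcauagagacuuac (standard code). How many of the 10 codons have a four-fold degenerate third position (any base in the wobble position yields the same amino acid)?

Codon 1 GCU (Ala): third position 4-fold.
Codon 2 CAG (Gln): third position 2-fold.
Codon 3 AUU (Ile): third position 3-fold.
Codon 4 CGC (Arg): third position 4-fold.
Codon 5 ACG (Thr): third position 4-fold.
Codon 6 UGC (Cys): third position 2-fold.
Codon 7 AUA (Ile): third position 3-fold.
Codon 8 GAG (Glu): third position 2-fold.
Codon 9 ACU (Thr): third position 4-fold.
Codon 10 UAC (Tyr): third position 2-fold.
Four-fold degenerate third positions: 4.

4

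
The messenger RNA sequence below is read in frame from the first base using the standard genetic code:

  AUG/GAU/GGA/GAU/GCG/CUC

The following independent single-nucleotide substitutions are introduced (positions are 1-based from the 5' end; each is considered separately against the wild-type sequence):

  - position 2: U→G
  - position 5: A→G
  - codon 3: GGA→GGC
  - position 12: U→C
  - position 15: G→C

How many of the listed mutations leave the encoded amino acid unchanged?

Codon 1: AUG (Met) → AGG (Arg) — missense.
Codon 2: GAU (Asp) → GGU (Gly) — missense.
Codon 3: GGA (Gly) → GGC (Gly) — synonymous.
Codon 4: GAU (Asp) → GAC (Asp) — synonymous.
Codon 5: GCG (Ala) → GCC (Ala) — synonymous.
Synonymous: 3 of 5.

3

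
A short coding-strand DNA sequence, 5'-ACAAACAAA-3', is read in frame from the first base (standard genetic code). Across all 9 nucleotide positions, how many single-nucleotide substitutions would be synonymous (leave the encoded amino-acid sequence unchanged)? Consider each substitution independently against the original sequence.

5

Codon 1 (ACA, Thr): 3 synonymous substitutions.
Codon 2 (AAC, Asn): 1 synonymous substitution.
Codon 3 (AAA, Lys): 1 synonymous substitution.
Total: 3 + 1 + 1 = 5.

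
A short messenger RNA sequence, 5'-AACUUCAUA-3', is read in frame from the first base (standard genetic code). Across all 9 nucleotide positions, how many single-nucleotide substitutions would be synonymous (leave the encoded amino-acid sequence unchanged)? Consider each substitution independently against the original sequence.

Codon 1 (AAC, Asn): 1 synonymous substitution.
Codon 2 (UUC, Phe): 1 synonymous substitution.
Codon 3 (AUA, Ile): 2 synonymous substitutions.
Total: 1 + 1 + 2 = 4.

4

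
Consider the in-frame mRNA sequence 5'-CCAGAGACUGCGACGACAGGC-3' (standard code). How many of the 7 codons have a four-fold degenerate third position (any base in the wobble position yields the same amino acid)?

6

Codon 1 CCA (Pro): third position 4-fold.
Codon 2 GAG (Glu): third position 2-fold.
Codon 3 ACU (Thr): third position 4-fold.
Codon 4 GCG (Ala): third position 4-fold.
Codon 5 ACG (Thr): third position 4-fold.
Codon 6 ACA (Thr): third position 4-fold.
Codon 7 GGC (Gly): third position 4-fold.
Four-fold degenerate third positions: 6.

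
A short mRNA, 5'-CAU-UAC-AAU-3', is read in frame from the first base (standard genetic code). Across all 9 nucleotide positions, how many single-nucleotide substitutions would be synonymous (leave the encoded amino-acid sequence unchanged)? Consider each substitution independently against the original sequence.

Codon 1 (CAU, His): 1 synonymous substitution.
Codon 2 (UAC, Tyr): 1 synonymous substitution.
Codon 3 (AAU, Asn): 1 synonymous substitution.
Total: 1 + 1 + 1 = 3.

3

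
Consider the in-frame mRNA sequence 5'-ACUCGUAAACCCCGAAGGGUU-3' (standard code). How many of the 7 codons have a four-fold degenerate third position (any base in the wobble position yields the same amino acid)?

5

Codon 1 ACU (Thr): third position 4-fold.
Codon 2 CGU (Arg): third position 4-fold.
Codon 3 AAA (Lys): third position 2-fold.
Codon 4 CCC (Pro): third position 4-fold.
Codon 5 CGA (Arg): third position 4-fold.
Codon 6 AGG (Arg): third position 2-fold.
Codon 7 GUU (Val): third position 4-fold.
Four-fold degenerate third positions: 5.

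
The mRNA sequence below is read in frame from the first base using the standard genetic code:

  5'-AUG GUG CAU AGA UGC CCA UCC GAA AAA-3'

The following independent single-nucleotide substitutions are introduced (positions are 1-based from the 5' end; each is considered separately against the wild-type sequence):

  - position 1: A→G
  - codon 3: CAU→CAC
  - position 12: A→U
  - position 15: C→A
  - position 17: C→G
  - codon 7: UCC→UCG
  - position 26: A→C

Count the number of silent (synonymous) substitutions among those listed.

2

Codon 1: AUG (Met) → GUG (Val) — missense.
Codon 3: CAU (His) → CAC (His) — synonymous.
Codon 4: AGA (Arg) → AGU (Ser) — missense.
Codon 5: UGC (Cys) → UGA (Stop) — nonsense.
Codon 6: CCA (Pro) → CGA (Arg) — missense.
Codon 7: UCC (Ser) → UCG (Ser) — synonymous.
Codon 9: AAA (Lys) → ACA (Thr) — missense.
Synonymous: 2 of 7.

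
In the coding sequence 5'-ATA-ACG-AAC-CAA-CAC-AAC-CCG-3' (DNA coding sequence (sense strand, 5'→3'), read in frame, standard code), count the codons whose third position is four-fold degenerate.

Codon 1 ATA (Ile): third position 3-fold.
Codon 2 ACG (Thr): third position 4-fold.
Codon 3 AAC (Asn): third position 2-fold.
Codon 4 CAA (Gln): third position 2-fold.
Codon 5 CAC (His): third position 2-fold.
Codon 6 AAC (Asn): third position 2-fold.
Codon 7 CCG (Pro): third position 4-fold.
Four-fold degenerate third positions: 2.

2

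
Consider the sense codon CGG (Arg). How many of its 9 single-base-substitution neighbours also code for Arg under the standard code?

4

Position 1: AGG → 1 synonymous.
Position 2: none → 0 synonymous.
Position 3: CGU, CGC, CGA → 3 synonymous.
Total: 1 + 0 + 3 = 4.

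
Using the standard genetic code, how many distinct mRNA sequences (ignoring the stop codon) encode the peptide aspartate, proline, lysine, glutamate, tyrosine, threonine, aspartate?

512

Asp: 2 codons.
Pro: 4 codons.
Lys: 2 codons.
Glu: 2 codons.
Tyr: 2 codons.
Thr: 4 codons.
Asp: 2 codons.
2 × 4 × 2 × 2 × 2 × 4 × 2 = 512.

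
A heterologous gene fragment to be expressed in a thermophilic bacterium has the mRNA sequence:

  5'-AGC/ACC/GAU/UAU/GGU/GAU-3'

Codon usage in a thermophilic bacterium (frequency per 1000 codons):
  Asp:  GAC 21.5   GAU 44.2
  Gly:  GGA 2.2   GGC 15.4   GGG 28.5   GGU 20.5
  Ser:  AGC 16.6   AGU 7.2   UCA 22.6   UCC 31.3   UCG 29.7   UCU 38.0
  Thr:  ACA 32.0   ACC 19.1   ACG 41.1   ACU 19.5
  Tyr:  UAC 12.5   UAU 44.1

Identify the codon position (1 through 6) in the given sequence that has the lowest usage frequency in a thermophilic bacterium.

1

Codon 1 AGC (Ser): 16.6 per 1000.
Codon 2 ACC (Thr): 19.1 per 1000.
Codon 3 GAU (Asp): 44.2 per 1000.
Codon 4 UAU (Tyr): 44.1 per 1000.
Codon 5 GGU (Gly): 20.5 per 1000.
Codon 6 GAU (Asp): 44.2 per 1000.
Lowest frequency is 16.6 at codon 1.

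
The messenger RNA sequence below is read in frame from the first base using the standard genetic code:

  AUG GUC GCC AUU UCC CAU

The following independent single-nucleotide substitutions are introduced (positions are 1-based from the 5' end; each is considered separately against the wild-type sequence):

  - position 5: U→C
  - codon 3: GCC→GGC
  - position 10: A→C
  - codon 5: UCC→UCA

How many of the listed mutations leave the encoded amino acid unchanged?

Codon 2: GUC (Val) → GCC (Ala) — missense.
Codon 3: GCC (Ala) → GGC (Gly) — missense.
Codon 4: AUU (Ile) → CUU (Leu) — missense.
Codon 5: UCC (Ser) → UCA (Ser) — synonymous.
Synonymous: 1 of 4.

1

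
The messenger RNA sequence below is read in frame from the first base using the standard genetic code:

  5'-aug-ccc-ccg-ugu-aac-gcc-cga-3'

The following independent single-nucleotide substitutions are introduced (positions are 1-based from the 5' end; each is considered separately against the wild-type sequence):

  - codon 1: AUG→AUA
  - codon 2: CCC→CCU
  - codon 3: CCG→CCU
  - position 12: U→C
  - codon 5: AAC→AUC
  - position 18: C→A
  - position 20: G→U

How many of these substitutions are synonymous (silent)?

Codon 1: AUG (Met) → AUA (Ile) — missense.
Codon 2: CCC (Pro) → CCU (Pro) — synonymous.
Codon 3: CCG (Pro) → CCU (Pro) — synonymous.
Codon 4: UGU (Cys) → UGC (Cys) — synonymous.
Codon 5: AAC (Asn) → AUC (Ile) — missense.
Codon 6: GCC (Ala) → GCA (Ala) — synonymous.
Codon 7: CGA (Arg) → CUA (Leu) — missense.
Synonymous: 4 of 7.

4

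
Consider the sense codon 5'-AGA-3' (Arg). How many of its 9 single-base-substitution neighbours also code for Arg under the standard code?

2

Position 1: CGA → 1 synonymous.
Position 2: none → 0 synonymous.
Position 3: AGG → 1 synonymous.
Total: 1 + 0 + 1 = 2.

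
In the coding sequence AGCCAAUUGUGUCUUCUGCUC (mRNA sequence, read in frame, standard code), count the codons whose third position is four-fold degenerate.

3

Codon 1 AGC (Ser): third position 2-fold.
Codon 2 CAA (Gln): third position 2-fold.
Codon 3 UUG (Leu): third position 2-fold.
Codon 4 UGU (Cys): third position 2-fold.
Codon 5 CUU (Leu): third position 4-fold.
Codon 6 CUG (Leu): third position 4-fold.
Codon 7 CUC (Leu): third position 4-fold.
Four-fold degenerate third positions: 3.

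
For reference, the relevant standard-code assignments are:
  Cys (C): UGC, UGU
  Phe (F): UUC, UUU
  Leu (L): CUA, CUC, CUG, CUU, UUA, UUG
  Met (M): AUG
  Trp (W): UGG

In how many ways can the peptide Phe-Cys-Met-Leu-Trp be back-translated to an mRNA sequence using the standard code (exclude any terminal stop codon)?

24

Phe: 2 codons.
Cys: 2 codons.
Met: 1 codon.
Leu: 6 codons.
Trp: 1 codon.
2 × 2 × 1 × 6 × 1 = 24.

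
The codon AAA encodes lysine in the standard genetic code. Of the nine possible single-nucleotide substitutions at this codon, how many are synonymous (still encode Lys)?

Position 1: none → 0 synonymous.
Position 2: none → 0 synonymous.
Position 3: AAG → 1 synonymous.
Total: 0 + 0 + 1 = 1.

1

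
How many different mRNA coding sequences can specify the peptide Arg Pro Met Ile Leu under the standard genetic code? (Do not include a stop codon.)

432

Arg: 6 codons.
Pro: 4 codons.
Met: 1 codon.
Ile: 3 codons.
Leu: 6 codons.
6 × 4 × 1 × 3 × 6 = 432.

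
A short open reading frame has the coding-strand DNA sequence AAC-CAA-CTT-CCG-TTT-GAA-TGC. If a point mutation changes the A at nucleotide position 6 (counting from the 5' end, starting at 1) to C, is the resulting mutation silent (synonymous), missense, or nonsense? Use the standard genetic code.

missense

Position 6 falls in codon 2: CAA → Gln.
After the substitution the codon is CAC → His.
Gln ≠ His, so this is a missense mutation.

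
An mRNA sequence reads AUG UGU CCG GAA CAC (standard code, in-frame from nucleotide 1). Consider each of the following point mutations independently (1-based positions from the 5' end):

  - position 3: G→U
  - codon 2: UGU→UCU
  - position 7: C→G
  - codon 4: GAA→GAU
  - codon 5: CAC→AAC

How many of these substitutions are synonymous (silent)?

0

Codon 1: AUG (Met) → AUU (Ile) — missense.
Codon 2: UGU (Cys) → UCU (Ser) — missense.
Codon 3: CCG (Pro) → GCG (Ala) — missense.
Codon 4: GAA (Glu) → GAU (Asp) — missense.
Codon 5: CAC (His) → AAC (Asn) — missense.
Synonymous: 0 of 5.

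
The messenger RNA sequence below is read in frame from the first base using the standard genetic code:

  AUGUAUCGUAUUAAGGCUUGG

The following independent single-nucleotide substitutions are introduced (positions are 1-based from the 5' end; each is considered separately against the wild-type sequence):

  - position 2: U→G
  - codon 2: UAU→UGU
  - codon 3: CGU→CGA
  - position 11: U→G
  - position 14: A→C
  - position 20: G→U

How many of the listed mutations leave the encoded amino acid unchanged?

Codon 1: AUG (Met) → AGG (Arg) — missense.
Codon 2: UAU (Tyr) → UGU (Cys) — missense.
Codon 3: CGU (Arg) → CGA (Arg) — synonymous.
Codon 4: AUU (Ile) → AGU (Ser) — missense.
Codon 5: AAG (Lys) → ACG (Thr) — missense.
Codon 7: UGG (Trp) → UUG (Leu) — missense.
Synonymous: 1 of 6.

1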